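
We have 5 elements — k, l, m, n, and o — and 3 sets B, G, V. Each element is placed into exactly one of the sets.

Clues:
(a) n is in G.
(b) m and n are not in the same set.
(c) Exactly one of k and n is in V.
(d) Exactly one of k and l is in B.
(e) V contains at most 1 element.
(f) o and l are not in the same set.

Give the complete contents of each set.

From (a): n ∈ G.
(b): m ∉ G.
(c) (exactly one): k ∈ V.
(d) (exactly one): l ∈ B.
(e): V already has 1, so the rest are out.
(f): o ∉ B.
Only one set left: m ∈ B.
Only one set left: o ∈ G.

B = {l, m}; G = {n, o}; V = {k}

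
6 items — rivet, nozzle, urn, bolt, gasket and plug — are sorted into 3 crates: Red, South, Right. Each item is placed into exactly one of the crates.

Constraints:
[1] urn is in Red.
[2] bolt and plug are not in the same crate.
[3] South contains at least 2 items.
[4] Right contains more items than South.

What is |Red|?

1

From (1): urn ∈ Red.
Suppose rivet ∈ Red: no assignment then satisfies all the clues, so rivet ∉ Red.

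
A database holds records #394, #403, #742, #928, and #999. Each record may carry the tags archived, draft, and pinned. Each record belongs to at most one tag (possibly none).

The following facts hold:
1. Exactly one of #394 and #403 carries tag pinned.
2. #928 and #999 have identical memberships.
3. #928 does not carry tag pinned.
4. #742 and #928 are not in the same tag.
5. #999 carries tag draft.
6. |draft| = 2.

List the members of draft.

From (3): #928 ∉ pinned.
From (5): #999 ∈ draft.
(2): #928 matches #999: #928 ∉ archived.
(2): #928 matches #999: #928 ∈ draft.
(4): #742 ∉ draft.
(6): draft already has 2, so the rest are out.

draft = {#928, #999}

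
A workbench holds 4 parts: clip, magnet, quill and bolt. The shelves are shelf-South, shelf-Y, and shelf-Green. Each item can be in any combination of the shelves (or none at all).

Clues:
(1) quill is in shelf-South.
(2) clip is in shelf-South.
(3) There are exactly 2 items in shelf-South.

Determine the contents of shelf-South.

From (1): quill ∈ shelf-South.
From (2): clip ∈ shelf-South.
(3): shelf-South already has 2, so the rest are out.

shelf-South = {clip, quill}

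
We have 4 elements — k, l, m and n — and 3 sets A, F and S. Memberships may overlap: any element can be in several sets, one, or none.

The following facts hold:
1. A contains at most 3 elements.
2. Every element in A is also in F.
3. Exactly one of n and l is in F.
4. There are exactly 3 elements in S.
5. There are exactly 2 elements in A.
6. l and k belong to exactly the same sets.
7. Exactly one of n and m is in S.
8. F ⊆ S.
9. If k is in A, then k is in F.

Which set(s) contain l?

l: A, F, S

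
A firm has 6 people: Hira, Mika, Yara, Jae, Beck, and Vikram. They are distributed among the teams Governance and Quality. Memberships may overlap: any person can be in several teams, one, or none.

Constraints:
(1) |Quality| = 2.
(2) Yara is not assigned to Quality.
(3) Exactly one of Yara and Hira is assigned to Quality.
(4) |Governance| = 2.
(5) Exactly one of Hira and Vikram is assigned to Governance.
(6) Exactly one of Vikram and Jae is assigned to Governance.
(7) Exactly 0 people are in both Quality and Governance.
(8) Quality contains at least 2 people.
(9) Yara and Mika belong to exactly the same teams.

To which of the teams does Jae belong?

Jae: Quality

From (2): Yara ∉ Quality.
(3) (exactly one): Hira ∈ Quality.
(9): Mika matches Yara: Mika ∉ Quality.
Suppose Jae ∈ Governance: no assignment then satisfies all the clues, so Jae ∉ Governance.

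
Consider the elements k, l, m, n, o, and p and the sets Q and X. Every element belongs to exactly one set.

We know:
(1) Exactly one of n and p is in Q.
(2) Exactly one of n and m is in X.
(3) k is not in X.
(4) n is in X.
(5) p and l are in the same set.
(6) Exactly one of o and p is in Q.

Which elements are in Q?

Q = {k, l, m, p}

From (3): k ∉ X.
From (4): n ∈ X.
(1) (exactly one): p ∈ Q.
(2) (exactly one): m ∉ X.
(5): l matches p: l ∈ Q.
(6) (exactly one): o ∉ Q.
Only one set left: k ∈ Q.
Only one set left: m ∈ Q.
Only one set left: o ∈ X.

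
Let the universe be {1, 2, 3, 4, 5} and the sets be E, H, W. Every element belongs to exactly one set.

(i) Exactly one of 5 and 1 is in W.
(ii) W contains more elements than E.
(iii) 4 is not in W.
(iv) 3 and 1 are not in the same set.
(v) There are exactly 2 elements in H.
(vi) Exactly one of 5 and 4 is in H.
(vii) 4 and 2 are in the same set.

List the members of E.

E = {1}

From (iii): 4 ∉ W.
(vii): 2 matches 4: 2 ∉ W.
Suppose 1 ∉ E: no assignment then satisfies all the clues, so 1 ∈ E.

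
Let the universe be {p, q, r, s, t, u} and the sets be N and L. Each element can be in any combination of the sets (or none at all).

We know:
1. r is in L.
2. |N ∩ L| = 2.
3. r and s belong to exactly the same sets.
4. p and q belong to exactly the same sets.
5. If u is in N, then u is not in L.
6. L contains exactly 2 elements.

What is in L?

From (1): r ∈ L.
(3): s matches r: s ∈ L.
(6): L already has 2, so the rest are out.

L = {r, s}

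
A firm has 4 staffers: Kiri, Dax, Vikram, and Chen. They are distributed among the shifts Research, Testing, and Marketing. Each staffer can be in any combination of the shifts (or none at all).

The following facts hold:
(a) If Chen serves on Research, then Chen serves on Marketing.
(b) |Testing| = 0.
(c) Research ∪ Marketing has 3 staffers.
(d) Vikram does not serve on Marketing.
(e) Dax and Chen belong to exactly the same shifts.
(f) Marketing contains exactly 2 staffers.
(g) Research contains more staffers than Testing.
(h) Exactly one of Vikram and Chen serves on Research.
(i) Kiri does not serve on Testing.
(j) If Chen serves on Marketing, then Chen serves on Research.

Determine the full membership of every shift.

Research = {Chen, Dax, Kiri}; Testing = {}; Marketing = {Chen, Dax}

From (d): Vikram ∉ Marketing.
From (i): Kiri ∉ Testing.
(b): Testing already has 0, so the rest are out.
Suppose Kiri ∉ Research: no assignment then satisfies all the clues, so Kiri ∈ Research.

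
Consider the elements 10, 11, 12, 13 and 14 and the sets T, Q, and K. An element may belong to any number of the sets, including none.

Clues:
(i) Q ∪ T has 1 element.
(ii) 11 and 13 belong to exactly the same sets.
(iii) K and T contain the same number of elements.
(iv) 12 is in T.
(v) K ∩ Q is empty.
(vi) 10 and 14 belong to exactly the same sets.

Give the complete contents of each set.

T = {12}; Q = {}; K = {12}

From (iv): 12 ∈ T.
Suppose 10 ∈ T: no assignment then satisfies all the clues, so 10 ∉ T.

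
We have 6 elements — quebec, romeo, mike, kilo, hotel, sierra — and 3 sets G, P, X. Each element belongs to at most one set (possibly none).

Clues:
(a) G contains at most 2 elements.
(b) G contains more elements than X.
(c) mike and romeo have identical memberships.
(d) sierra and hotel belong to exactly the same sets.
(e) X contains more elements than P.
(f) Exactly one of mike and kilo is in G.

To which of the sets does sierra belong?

sierra: none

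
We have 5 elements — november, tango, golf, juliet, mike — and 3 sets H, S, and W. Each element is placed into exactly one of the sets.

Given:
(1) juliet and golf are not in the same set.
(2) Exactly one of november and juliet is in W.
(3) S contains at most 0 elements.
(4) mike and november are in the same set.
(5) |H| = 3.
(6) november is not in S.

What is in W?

W = {juliet, tango}

From (6): november ∉ S.
(3): S already has 0, so the rest are out.
Suppose november ∈ W: no assignment then satisfies all the clues, so november ∉ W.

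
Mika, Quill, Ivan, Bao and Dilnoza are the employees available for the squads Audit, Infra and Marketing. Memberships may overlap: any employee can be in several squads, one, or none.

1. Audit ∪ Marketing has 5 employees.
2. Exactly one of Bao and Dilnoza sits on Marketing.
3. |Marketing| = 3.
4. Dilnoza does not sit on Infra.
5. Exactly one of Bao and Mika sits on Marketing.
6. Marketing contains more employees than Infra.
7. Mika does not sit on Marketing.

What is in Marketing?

From (4): Dilnoza ∉ Infra.
From (7): Mika ∉ Marketing.
(5) (exactly one): Bao ∈ Marketing.
(2) (exactly one): Dilnoza ∉ Marketing.
(3): only 3 candidates remain for Marketing, so all are in.

Marketing = {Bao, Ivan, Quill}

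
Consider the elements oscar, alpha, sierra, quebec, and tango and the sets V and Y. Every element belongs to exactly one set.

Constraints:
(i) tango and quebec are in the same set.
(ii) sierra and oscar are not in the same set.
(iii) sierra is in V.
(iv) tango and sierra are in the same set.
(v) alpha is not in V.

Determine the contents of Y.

From (iii): sierra ∈ V.
From (v): alpha ∉ V.
(ii): oscar ∉ V.
(iv): tango matches sierra: tango ∈ V.
Only one set left: oscar ∈ Y.
Only one set left: alpha ∈ Y.
(i): quebec matches tango: quebec ∈ V.

Y = {alpha, oscar}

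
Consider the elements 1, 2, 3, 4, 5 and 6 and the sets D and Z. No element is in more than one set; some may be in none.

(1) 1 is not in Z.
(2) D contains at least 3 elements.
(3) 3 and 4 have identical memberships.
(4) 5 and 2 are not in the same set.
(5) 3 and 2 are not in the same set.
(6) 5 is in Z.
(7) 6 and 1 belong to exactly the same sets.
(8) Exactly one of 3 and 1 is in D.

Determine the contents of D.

D = {1, 2, 6}

From (1): 1 ∉ Z.
From (6): 5 ∈ Z.
(4): 2 ∉ Z.
(7): 6 matches 1: 6 ∉ Z.
Suppose 1 ∉ D: no assignment then satisfies all the clues, so 1 ∈ D.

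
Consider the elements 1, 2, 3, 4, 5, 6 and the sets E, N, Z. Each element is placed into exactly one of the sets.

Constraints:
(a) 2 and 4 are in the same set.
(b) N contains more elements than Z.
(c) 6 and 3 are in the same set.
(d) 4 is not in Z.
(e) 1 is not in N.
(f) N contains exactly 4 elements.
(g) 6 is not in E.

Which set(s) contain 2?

2: N

From (d): 4 ∉ Z.
From (e): 1 ∉ N.
From (g): 6 ∉ E.
(a): 2 matches 4: 2 ∉ Z.
(c): 3 matches 6: 3 ∉ E.
Suppose 2 ∈ E: no assignment then satisfies all the clues, so 2 ∉ E.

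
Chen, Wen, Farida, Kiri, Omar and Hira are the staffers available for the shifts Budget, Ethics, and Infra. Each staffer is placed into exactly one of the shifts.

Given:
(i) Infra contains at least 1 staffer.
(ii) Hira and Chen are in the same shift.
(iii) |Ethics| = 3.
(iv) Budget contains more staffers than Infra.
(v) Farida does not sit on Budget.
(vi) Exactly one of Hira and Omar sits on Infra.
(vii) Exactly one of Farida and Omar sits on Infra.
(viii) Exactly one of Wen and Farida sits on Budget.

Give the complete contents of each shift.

Budget = {Kiri, Wen}; Ethics = {Chen, Farida, Hira}; Infra = {Omar}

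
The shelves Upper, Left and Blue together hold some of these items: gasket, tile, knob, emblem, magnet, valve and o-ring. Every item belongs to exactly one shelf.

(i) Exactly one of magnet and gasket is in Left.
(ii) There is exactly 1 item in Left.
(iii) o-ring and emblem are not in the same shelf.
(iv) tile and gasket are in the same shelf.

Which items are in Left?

Left = {magnet}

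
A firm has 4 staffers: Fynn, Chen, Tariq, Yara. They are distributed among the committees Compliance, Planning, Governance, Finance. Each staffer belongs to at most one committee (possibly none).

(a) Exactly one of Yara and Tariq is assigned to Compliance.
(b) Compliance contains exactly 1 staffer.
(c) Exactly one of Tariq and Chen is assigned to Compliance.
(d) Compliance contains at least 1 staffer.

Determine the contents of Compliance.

Compliance = {Tariq}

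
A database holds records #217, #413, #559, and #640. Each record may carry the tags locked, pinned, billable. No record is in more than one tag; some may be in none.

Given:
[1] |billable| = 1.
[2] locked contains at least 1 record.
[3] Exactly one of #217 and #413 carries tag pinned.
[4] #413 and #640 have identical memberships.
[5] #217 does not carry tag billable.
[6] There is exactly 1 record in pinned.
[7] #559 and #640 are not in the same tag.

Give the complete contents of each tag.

locked = {#413, #640}; pinned = {#217}; billable = {#559}

From (5): #217 ∉ billable.
Suppose #217 ∈ locked: no assignment then satisfies all the clues, so #217 ∉ locked.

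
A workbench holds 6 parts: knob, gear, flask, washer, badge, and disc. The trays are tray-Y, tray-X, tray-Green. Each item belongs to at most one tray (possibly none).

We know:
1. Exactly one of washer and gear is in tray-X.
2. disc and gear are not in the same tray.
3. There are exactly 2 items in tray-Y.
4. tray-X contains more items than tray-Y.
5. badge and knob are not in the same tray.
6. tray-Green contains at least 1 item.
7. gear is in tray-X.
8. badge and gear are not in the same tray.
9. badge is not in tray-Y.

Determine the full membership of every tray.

From (7): gear ∈ tray-X.
From (9): badge ∉ tray-Y.
(1) (exactly one): washer ∉ tray-X.
(2): disc ∉ tray-X.
(8): badge ∉ tray-X.
Suppose knob ∈ tray-Y: no assignment then satisfies all the clues, so knob ∉ tray-Y.

tray-Y = {disc, washer}; tray-X = {flask, gear, knob}; tray-Green = {badge}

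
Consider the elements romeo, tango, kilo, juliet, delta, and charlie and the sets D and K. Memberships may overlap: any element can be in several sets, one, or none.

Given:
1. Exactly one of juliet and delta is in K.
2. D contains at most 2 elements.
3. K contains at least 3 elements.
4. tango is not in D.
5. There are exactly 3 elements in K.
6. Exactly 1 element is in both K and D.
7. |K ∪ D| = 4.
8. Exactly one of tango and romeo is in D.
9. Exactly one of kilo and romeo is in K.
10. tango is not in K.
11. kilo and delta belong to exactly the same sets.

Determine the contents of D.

D = {charlie, romeo}

From (4): tango ∉ D.
From (10): tango ∉ K.
(8) (exactly one): romeo ∈ D.
Suppose kilo ∈ D: no assignment then satisfies all the clues, so kilo ∉ D.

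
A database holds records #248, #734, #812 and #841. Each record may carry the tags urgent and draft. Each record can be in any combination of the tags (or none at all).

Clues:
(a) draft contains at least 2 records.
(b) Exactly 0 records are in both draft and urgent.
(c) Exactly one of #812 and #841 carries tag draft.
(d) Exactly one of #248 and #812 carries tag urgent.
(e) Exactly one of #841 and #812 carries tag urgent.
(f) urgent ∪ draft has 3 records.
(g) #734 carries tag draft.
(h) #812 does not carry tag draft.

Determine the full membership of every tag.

urgent = {#812}; draft = {#734, #841}

From (g): #734 ∈ draft.
From (h): #812 ∉ draft.
(c) (exactly one): #841 ∈ draft.
Suppose #248 ∈ urgent: no assignment then satisfies all the clues, so #248 ∉ urgent.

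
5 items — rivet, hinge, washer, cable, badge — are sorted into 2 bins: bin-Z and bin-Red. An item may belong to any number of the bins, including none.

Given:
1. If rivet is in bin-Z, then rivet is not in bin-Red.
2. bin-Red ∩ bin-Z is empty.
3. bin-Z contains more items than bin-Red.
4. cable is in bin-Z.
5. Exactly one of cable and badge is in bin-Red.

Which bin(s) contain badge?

From (4): cable ∈ bin-Z.
(2) (disjoint): cable ∉ bin-Red.
(5) (exactly one): badge ∈ bin-Red.
(2) (disjoint): badge ∉ bin-Z.

badge: bin-Red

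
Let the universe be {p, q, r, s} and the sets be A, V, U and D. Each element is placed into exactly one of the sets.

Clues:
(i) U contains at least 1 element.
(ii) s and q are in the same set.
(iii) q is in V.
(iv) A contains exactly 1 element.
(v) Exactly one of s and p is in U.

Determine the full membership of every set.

A = {r}; V = {q, s}; U = {p}; D = {}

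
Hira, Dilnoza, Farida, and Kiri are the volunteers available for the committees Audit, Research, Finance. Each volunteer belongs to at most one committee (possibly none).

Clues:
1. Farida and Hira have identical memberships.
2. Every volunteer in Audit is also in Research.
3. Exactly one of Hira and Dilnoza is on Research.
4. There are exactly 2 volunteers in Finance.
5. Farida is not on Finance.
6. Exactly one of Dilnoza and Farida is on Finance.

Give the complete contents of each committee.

From (5): Farida ∉ Finance.
(1): Hira matches Farida: Hira ∉ Finance.
(4): only 2 candidates remain for Finance, so all are in.
(3) (exactly one): Hira ∈ Research.
(1): Farida matches Hira: Farida ∉ Audit.
(1): Farida matches Hira: Farida ∈ Research.

Audit = {}; Research = {Farida, Hira}; Finance = {Dilnoza, Kiri}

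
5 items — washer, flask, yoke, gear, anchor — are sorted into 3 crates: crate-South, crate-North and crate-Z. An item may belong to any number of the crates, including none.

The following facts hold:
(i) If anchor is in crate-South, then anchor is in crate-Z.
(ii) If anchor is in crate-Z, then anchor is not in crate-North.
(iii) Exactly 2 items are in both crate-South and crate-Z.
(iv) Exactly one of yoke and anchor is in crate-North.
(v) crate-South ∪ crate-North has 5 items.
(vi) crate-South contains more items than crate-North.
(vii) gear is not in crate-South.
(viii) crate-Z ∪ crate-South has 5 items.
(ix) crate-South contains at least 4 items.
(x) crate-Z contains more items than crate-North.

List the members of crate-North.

crate-North = {gear, yoke}

From (vii): gear ∉ crate-South.
(ix): only 4 candidates remain for crate-South, so all are in.
(i): anchor ∈ crate-Z.
(ii): anchor ∉ crate-North.
(iv) (exactly one): yoke ∈ crate-North.
Suppose washer ∈ crate-North: no assignment then satisfies all the clues, so washer ∉ crate-North.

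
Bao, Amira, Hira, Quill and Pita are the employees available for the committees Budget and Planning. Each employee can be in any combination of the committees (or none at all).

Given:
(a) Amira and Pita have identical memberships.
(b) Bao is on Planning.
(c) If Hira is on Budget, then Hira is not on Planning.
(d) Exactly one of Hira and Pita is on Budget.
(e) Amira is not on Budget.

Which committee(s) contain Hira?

From (b): Bao ∈ Planning.
From (e): Amira ∉ Budget.
(a): Pita matches Amira: Pita ∉ Budget.
(d) (exactly one): Hira ∈ Budget.
(c): Hira ∉ Planning.

Hira: Budget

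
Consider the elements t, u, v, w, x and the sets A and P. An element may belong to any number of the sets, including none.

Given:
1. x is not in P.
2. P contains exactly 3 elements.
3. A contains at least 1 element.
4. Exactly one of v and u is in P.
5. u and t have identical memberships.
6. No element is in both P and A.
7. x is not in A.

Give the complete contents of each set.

A = {v}; P = {t, u, w}

From (1): x ∉ P.
From (7): x ∉ A.
Suppose t ∈ A: no assignment then satisfies all the clues, so t ∉ A.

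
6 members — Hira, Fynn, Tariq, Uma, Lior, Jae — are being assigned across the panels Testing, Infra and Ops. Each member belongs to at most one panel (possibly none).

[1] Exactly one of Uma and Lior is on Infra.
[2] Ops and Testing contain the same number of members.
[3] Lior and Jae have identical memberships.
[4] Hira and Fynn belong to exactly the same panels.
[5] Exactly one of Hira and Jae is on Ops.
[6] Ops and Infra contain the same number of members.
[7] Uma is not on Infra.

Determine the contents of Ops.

Ops = {Fynn, Hira}

From (7): Uma ∉ Infra.
(1) (exactly one): Lior ∈ Infra.
(3): Jae matches Lior: Jae ∉ Testing.
(3): Jae matches Lior: Jae ∈ Infra.
(5) (exactly one): Hira ∈ Ops.
(4): Fynn matches Hira: Fynn ∉ Testing.
(4): Fynn matches Hira: Fynn ∉ Infra.
(4): Fynn matches Hira: Fynn ∈ Ops.
Suppose Tariq ∈ Ops: no assignment then satisfies all the clues, so Tariq ∉ Ops.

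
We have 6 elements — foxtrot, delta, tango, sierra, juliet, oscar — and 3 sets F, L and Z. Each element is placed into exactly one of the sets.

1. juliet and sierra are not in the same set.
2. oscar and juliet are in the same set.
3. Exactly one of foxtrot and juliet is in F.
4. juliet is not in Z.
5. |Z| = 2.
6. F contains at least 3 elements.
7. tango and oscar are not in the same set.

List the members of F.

F = {delta, juliet, oscar}

From (4): juliet ∉ Z.
(2): oscar matches juliet: oscar ∉ Z.
Suppose foxtrot ∈ F: no assignment then satisfies all the clues, so foxtrot ∉ F.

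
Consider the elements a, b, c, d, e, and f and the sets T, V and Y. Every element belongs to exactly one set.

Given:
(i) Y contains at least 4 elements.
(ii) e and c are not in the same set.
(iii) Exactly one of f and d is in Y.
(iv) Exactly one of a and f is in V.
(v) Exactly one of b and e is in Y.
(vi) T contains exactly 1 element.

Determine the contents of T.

T = {e}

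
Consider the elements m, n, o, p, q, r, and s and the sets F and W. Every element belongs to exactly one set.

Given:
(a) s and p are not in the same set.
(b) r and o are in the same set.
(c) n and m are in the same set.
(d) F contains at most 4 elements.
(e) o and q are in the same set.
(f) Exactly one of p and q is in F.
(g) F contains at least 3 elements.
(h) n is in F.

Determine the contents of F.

F = {m, n, p}

From (h): n ∈ F.
(c): m matches n: m ∈ F.
Suppose o ∈ F: no assignment then satisfies all the clues, so o ∉ F.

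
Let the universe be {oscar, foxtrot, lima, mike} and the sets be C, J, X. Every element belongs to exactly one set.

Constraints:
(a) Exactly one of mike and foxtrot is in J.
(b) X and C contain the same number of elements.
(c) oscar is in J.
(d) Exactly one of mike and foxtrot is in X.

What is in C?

From (c): oscar ∈ J.
Suppose foxtrot ∈ C: no assignment then satisfies all the clues, so foxtrot ∉ C.

C = {lima}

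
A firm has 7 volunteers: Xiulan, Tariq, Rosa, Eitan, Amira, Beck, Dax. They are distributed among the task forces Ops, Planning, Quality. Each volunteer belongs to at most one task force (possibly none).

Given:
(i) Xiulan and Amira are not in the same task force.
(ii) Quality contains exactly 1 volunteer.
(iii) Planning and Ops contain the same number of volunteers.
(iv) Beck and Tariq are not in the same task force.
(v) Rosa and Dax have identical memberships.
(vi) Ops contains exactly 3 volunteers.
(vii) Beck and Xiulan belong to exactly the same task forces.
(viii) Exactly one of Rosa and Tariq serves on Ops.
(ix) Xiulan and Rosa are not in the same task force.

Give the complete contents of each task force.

Ops = {Amira, Dax, Rosa}; Planning = {Beck, Eitan, Xiulan}; Quality = {Tariq}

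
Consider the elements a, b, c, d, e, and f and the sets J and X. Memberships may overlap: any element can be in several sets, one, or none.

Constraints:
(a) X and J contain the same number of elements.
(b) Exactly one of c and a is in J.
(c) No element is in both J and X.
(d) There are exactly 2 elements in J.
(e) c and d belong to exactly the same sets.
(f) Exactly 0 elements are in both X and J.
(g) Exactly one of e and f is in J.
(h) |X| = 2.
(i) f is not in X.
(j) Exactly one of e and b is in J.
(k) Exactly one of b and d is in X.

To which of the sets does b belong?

b: none

From (i): f ∉ X.
Suppose b ∈ J: no assignment then satisfies all the clues, so b ∉ J.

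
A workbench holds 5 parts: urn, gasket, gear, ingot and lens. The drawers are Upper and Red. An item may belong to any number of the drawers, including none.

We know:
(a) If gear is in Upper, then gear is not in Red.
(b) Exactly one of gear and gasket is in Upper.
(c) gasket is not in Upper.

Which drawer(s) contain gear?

From (c): gasket ∉ Upper.
(b) (exactly one): gear ∈ Upper.
(a): gear ∉ Red.

gear: Upper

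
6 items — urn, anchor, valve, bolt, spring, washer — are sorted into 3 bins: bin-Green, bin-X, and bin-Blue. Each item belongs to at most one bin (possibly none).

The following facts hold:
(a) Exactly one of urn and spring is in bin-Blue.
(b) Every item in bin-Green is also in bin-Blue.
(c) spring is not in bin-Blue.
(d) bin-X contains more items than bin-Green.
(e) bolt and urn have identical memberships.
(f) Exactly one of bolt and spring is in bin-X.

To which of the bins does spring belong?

From (c): spring ∉ bin-Blue.
(a) (exactly one): urn ∈ bin-Blue.
(b) contrapositive: spring ∉ bin-Green.
(e): bolt matches urn: bolt ∉ bin-Green.
(e): bolt matches urn: bolt ∉ bin-X.
(e): bolt matches urn: bolt ∈ bin-Blue.
(f) (exactly one): spring ∈ bin-X.

spring: bin-X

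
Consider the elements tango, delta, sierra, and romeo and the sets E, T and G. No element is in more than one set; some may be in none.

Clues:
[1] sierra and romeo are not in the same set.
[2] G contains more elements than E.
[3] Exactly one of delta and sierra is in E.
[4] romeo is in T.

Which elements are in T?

T = {romeo}

From (4): romeo ∈ T.
(1): sierra ∉ T.
Suppose tango ∈ T: no assignment then satisfies all the clues, so tango ∉ T.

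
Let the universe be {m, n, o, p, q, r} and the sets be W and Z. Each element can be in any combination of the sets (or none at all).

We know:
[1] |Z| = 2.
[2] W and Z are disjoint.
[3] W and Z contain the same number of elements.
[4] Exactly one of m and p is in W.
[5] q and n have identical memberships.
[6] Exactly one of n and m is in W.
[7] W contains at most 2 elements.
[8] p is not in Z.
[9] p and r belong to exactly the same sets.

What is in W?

From (8): p ∉ Z.
(9): r matches p: r ∉ Z.
Suppose m ∉ W: no assignment then satisfies all the clues, so m ∈ W.

W = {m, o}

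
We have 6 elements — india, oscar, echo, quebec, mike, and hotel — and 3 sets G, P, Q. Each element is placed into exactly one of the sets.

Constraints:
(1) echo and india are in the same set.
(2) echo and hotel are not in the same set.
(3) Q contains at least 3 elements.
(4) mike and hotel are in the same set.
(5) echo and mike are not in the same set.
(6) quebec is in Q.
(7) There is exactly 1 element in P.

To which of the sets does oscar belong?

oscar: P

From (6): quebec ∈ Q.
Suppose oscar ∈ G: no assignment then satisfies all the clues, so oscar ∉ G.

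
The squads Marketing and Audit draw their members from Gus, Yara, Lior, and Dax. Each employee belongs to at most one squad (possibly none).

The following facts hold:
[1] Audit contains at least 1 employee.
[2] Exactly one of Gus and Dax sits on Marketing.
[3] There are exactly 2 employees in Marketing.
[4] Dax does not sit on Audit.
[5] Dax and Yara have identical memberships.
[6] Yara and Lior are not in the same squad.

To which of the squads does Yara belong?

From (4): Dax ∉ Audit.
(5): Yara matches Dax: Yara ∉ Audit.
Suppose Yara ∉ Marketing: no assignment then satisfies all the clues, so Yara ∈ Marketing.

Yara: Marketing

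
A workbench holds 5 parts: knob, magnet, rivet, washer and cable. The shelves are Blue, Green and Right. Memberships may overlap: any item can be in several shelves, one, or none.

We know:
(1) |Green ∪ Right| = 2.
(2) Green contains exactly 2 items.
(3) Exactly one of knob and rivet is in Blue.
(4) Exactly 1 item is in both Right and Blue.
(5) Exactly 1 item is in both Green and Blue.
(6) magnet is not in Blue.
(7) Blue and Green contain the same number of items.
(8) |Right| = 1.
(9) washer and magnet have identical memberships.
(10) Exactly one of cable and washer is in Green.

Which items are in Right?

Right = {cable}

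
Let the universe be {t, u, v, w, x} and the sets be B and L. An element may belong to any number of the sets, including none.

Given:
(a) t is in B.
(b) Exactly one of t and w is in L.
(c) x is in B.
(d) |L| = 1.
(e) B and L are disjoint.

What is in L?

L = {w}

From (a): t ∈ B.
From (c): x ∈ B.
(e) (disjoint): t ∉ L.
(e) (disjoint): x ∉ L.
(b) (exactly one): w ∈ L.
(d): L already has 1, so the rest are out.
(e) (disjoint): w ∉ B.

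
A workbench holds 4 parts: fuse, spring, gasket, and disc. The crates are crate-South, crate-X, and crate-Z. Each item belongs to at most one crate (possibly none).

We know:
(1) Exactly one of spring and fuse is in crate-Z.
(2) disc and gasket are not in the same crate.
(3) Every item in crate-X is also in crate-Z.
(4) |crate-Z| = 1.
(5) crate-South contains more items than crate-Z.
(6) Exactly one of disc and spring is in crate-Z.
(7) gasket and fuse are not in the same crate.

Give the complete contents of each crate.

crate-South = {disc, fuse}; crate-X = {}; crate-Z = {spring}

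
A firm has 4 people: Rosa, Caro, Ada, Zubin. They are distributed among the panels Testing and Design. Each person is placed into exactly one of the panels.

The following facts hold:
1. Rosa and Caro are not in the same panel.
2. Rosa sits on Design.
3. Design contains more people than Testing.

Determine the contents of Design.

Design = {Ada, Rosa, Zubin}

From (2): Rosa ∈ Design.
(1): Caro ∉ Design.
Only one panel left: Caro ∈ Testing.
Suppose Ada ∉ Design: no assignment then satisfies all the clues, so Ada ∈ Design.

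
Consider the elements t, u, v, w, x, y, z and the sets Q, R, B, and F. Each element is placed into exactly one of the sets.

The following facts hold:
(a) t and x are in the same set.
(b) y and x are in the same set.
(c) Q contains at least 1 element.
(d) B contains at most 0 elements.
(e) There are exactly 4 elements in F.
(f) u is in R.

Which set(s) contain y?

y: F

From (f): u ∈ R.
(d): B already has 0, so the rest are out.
Suppose y ∈ Q: no assignment then satisfies all the clues, so y ∉ Q.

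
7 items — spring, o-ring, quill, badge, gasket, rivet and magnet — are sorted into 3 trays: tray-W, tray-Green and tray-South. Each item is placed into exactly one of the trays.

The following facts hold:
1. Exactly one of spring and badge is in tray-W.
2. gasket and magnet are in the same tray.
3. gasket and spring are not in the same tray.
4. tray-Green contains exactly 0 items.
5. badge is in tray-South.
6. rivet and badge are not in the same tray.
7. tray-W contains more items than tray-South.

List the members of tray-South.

tray-South = {badge, gasket, magnet}

From (5): badge ∈ tray-South.
(1) (exactly one): spring ∈ tray-W.
(3): gasket ∉ tray-W.
(4): tray-Green already has 0, so the rest are out.
(6): rivet ∉ tray-South.
Only one tray left: gasket ∈ tray-South.
Only one tray left: rivet ∈ tray-W.
(2): magnet matches gasket: magnet ∉ tray-W.
(2): magnet matches gasket: magnet ∈ tray-South.
Suppose o-ring ∈ tray-South: no assignment then satisfies all the clues, so o-ring ∉ tray-South.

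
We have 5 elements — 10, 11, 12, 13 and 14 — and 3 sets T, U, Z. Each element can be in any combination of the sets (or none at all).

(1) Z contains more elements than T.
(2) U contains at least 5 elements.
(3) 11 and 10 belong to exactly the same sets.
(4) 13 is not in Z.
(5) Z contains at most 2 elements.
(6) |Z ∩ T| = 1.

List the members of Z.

Z = {12, 14}

From (4): 13 ∉ Z.
(2): only 5 candidates remain for U, so all are in.
Suppose 10 ∈ Z: no assignment then satisfies all the clues, so 10 ∉ Z.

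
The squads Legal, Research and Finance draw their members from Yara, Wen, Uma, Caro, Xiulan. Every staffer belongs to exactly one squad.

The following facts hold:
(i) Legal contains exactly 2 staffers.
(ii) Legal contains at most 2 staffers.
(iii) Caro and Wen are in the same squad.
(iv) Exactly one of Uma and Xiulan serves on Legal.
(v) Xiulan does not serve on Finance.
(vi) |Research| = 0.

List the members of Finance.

Finance = {Caro, Uma, Wen}

From (v): Xiulan ∉ Finance.
(vi): Research already has 0, so the rest are out.
Only one squad left: Xiulan ∈ Legal.
(iv) (exactly one): Uma ∉ Legal.
Only one squad left: Uma ∈ Finance.
Suppose Yara ∈ Finance: no assignment then satisfies all the clues, so Yara ∉ Finance.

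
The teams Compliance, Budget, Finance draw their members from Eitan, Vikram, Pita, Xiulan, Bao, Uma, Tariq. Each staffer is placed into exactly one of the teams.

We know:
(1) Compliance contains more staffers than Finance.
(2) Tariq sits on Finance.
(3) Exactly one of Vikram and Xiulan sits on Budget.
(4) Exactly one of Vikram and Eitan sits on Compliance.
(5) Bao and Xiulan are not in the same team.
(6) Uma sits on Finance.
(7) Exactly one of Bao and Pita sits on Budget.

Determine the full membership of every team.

Compliance = {Eitan, Pita, Xiulan}; Budget = {Bao, Vikram}; Finance = {Tariq, Uma}

From (2): Tariq ∈ Finance.
From (6): Uma ∈ Finance.
Suppose Eitan ∉ Compliance: no assignment then satisfies all the clues, so Eitan ∈ Compliance.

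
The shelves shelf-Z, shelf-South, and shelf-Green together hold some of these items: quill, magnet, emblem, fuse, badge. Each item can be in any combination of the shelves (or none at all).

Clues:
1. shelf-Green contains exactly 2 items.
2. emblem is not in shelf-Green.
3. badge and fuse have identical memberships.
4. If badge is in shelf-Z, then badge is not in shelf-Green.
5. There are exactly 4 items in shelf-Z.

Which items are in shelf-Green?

shelf-Green = {magnet, quill}

From (2): emblem ∉ shelf-Green.
Suppose quill ∉ shelf-Green: no assignment then satisfies all the clues, so quill ∈ shelf-Green.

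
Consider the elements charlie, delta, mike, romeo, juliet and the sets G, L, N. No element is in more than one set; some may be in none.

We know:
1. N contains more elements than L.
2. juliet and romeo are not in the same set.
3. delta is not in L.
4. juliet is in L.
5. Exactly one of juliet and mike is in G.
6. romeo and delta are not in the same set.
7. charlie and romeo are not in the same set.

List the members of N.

N = {charlie, delta}

From (3): delta ∉ L.
From (4): juliet ∈ L.
(2): romeo ∉ L.
(5) (exactly one): mike ∈ G.
Suppose charlie ∉ N: no assignment then satisfies all the clues, so charlie ∈ N.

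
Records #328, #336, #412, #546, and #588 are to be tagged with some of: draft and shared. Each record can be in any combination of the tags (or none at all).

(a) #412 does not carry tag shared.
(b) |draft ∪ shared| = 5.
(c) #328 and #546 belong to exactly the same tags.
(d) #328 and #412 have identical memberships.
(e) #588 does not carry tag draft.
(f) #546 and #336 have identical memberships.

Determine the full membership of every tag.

draft = {#328, #336, #412, #546}; shared = {#588}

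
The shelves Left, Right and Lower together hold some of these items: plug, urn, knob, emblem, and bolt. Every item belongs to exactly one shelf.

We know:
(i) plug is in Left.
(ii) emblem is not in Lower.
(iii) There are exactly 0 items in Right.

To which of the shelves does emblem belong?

emblem: Left

From (i): plug ∈ Left.
From (ii): emblem ∉ Lower.
(iii): Right already has 0, so the rest are out.
Only one shelf left: emblem ∈ Left.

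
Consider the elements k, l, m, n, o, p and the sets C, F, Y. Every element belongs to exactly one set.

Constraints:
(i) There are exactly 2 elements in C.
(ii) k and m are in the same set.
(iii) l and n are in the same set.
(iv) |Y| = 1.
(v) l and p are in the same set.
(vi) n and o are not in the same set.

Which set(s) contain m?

m: C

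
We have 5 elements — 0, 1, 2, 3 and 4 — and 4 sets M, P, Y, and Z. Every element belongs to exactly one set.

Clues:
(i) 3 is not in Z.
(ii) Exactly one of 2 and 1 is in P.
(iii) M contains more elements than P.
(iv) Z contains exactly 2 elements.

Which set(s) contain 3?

From (i): 3 ∉ Z.
Suppose 3 ∉ M: no assignment then satisfies all the clues, so 3 ∈ M.

3: M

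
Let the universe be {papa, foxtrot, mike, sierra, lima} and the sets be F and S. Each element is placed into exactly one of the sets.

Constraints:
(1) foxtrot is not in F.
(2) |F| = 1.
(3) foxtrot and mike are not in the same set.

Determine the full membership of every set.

From (1): foxtrot ∉ F.
Only one set left: foxtrot ∈ S.
(3): mike ∉ S.
Only one set left: mike ∈ F.
(2): F already has 1, so the rest are out.
Only one set left: papa ∈ S.
Only one set left: sierra ∈ S.
Only one set left: lima ∈ S.

F = {mike}; S = {foxtrot, lima, papa, sierra}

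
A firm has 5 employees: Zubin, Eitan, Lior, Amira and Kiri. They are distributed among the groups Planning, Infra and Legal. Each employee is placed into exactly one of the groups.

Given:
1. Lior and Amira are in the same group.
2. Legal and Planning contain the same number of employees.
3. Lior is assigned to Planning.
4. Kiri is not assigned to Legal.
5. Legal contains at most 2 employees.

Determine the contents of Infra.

Infra = {Kiri}

From (3): Lior ∈ Planning.
From (4): Kiri ∉ Legal.
(1): Amira matches Lior: Amira ∈ Planning.
Suppose Zubin ∈ Infra: no assignment then satisfies all the clues, so Zubin ∉ Infra.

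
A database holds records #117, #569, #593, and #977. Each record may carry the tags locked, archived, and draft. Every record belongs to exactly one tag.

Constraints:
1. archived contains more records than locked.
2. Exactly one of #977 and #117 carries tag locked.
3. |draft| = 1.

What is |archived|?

2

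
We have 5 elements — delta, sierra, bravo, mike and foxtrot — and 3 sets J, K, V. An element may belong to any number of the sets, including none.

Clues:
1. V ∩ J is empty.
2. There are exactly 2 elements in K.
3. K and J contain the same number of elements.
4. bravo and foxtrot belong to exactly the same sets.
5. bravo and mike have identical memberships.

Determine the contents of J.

J = {delta, sierra}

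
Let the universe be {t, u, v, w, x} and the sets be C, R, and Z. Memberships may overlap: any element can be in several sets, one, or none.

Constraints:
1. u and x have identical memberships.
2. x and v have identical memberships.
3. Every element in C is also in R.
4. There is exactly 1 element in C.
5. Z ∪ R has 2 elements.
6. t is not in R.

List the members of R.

R = {w}

From (6): t ∉ R.
(3) contrapositive: t ∉ C.
Suppose u ∈ R: no assignment then satisfies all the clues, so u ∉ R.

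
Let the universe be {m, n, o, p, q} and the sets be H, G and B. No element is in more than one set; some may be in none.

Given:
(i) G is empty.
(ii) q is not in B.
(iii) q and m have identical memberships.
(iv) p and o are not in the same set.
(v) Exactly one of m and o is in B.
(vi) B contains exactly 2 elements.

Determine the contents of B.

From (ii): q ∉ B.
(i): G already has 0, so the rest are out.
(iii): m matches q: m ∉ B.
(v) (exactly one): o ∈ B.
(iv): p ∉ B.
(vi): only 2 candidates remain for B, so all are in.

B = {n, o}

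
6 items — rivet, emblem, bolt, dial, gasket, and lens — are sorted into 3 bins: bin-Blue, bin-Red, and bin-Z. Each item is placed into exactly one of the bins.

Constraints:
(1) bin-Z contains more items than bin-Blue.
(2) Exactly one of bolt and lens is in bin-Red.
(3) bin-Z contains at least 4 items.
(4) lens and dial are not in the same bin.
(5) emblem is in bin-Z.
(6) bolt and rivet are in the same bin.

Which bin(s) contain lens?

lens: bin-Red

From (5): emblem ∈ bin-Z.
Suppose lens ∈ bin-Blue: no assignment then satisfies all the clues, so lens ∉ bin-Blue.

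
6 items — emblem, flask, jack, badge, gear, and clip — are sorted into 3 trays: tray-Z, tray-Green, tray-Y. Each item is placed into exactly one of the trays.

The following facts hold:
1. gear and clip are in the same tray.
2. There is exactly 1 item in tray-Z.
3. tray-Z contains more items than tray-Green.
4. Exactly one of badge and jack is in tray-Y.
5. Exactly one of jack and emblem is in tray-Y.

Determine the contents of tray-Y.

tray-Y = {badge, clip, emblem, flask, gear}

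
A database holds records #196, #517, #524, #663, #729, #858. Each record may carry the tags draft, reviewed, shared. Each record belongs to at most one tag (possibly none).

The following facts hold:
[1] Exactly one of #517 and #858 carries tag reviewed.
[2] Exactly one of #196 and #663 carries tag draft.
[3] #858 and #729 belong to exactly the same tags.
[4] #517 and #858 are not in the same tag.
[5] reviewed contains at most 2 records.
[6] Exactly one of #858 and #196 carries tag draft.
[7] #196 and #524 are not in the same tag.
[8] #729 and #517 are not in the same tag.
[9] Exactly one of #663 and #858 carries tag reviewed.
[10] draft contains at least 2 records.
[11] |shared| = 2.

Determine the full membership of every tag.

draft = {#196, #517}; reviewed = {#729, #858}; shared = {#524, #663}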